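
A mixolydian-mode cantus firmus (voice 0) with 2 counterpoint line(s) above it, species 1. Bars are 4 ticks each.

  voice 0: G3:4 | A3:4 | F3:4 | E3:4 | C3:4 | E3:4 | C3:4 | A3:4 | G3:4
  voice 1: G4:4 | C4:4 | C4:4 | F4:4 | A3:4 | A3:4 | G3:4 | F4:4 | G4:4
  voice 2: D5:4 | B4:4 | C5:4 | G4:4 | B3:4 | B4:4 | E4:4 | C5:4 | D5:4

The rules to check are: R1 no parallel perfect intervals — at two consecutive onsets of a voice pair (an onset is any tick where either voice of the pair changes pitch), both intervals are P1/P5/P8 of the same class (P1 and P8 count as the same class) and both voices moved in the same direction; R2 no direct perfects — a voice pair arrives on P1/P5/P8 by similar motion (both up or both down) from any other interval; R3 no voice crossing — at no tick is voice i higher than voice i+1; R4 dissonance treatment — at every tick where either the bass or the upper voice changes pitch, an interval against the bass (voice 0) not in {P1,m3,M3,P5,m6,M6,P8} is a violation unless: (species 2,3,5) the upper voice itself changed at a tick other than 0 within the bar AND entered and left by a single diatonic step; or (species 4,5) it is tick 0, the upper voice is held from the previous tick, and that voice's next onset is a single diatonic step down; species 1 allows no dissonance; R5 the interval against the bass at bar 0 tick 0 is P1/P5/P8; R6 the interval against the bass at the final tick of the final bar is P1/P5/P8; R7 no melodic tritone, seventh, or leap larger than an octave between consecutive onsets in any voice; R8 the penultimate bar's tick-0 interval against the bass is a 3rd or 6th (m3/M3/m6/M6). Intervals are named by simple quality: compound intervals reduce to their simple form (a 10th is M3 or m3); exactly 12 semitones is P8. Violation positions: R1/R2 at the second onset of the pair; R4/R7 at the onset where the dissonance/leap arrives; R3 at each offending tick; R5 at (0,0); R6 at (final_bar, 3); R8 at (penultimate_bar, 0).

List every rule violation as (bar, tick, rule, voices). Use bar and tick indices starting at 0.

(1, 0, R4, (0, 2))
(3, 0, R4, (0, 1))
(4, 0, R4, (0, 2))
(5, 0, R2, (0, 2))
(5, 0, R4, (0, 1))
(6, 0, R2, (0, 1))
(7, 0, R2, (1, 2))
(7, 0, R7, (1,))
(8, 0, R1, (1, 2))

bar 0: v0=G3 v1=G4 v2=D5 downbeat P5
bar 1: v0=A3 v1=C4 v2=B4 downbeat M2
bar 2: v0=F3 v1=C4 v2=C5 downbeat P5
bar 3: v0=E3 v1=F4 v2=G4 downbeat m3
bar 4: v0=C3 v1=A3 v2=B3 downbeat M7
bar 5: v0=E3 v1=A3 v2=B4 downbeat P5
bar 6: v0=C3 v1=G3 v2=E4 downbeat M3
bar 7: v0=A3 v1=F4 v2=C5 downbeat m3
bar 8: v0=G3 v1=G4 v2=D5 downbeat P5
  -> R4 @ bar 1 tick 0 v(0, 2): A3/B4 M2 untreated
  -> R4 @ bar 3 tick 0 v(0, 1): E3/F4 m2 untreated
  -> R4 @ bar 4 tick 0 v(0, 2): C3/B3 M7 untreated
  -> R2 @ bar 5 tick 0 v(0, 2): C3/B3 M7 -> E3/B4 P5 similar
  -> R4 @ bar 5 tick 0 v(0, 1): E3/A3 P4 untreated
  -> R2 @ bar 6 tick 0 v(0, 1): E3/A3 P4 -> C3/G3 P5 similar
  -> R2 @ bar 7 tick 0 v(1, 2): G3/E4 M6 -> F4/C5 P5 similar
  -> R7 @ bar 7 tick 0 v(1,): G3->F4 leap 10st
  -> R1 @ bar 8 tick 0 v(1, 2): F4/C5 P5 -> G4/D5 P5 similar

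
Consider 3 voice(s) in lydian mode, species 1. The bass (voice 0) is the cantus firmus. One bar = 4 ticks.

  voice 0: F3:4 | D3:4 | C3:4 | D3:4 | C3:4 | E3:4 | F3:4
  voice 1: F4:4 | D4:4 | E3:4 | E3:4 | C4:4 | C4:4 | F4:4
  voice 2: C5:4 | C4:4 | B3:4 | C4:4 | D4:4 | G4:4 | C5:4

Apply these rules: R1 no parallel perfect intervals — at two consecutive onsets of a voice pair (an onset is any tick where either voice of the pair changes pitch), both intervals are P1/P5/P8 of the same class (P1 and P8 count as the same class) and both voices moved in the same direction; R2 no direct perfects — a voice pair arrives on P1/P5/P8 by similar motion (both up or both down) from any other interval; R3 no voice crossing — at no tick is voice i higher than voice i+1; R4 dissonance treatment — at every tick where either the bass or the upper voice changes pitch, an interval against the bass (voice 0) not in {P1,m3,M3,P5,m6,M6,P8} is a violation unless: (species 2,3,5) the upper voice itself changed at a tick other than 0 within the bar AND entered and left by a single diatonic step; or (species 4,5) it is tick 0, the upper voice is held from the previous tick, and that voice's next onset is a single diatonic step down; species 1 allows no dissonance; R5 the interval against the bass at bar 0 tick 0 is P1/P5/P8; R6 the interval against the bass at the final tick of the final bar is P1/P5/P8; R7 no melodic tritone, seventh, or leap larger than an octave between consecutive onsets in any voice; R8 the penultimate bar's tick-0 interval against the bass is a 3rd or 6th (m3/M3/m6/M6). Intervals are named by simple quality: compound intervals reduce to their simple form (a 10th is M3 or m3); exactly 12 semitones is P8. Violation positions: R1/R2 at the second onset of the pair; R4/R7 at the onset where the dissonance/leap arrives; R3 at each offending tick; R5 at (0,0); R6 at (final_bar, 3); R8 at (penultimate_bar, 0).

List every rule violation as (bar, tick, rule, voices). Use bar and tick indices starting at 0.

(1, 0, R1, (0, 1))
(1, 0, R3, (1, 2))
(1, 0, R4, (0, 2))
(1, 1, R3, (1, 2))
(1, 2, R3, (1, 2))
(1, 3, R3, (1, 2))
(2, 0, R2, (1, 2))
(2, 0, R4, (0, 2))
(2, 0, R7, (1,))
(3, 0, R4, (0, 1))
(3, 0, R4, (0, 2))
(4, 0, R4, (0, 2))
(6, 0, R1, (1, 2))
(6, 0, R2, (0, 1))
(6, 0, R2, (0, 2))

bar 0: v0=F3 v1=F4 v2=C5 downbeat P5
bar 1: v0=D3 v1=D4 v2=C4 downbeat m7
bar 2: v0=C3 v1=E3 v2=B3 downbeat M7
bar 3: v0=D3 v1=E3 v2=C4 downbeat m7
bar 4: v0=C3 v1=C4 v2=D4 downbeat M2
bar 5: v0=E3 v1=C4 v2=G4 downbeat m3
bar 6: v0=F3 v1=F4 v2=C5 downbeat P5
  -> R1 @ bar 1 tick 0 v(0, 1): F3/F4 P8 -> D3/D4 P8 similar
  -> R3 @ bar 1 tick 0 v(1, 2): D4 above C4
  -> R4 @ bar 1 tick 0 v(0, 2): D3/C4 m7 untreated
  -> R3 @ bar 1 tick 1 v(1, 2): D4 above C4
  -> R3 @ bar 1 tick 2 v(1, 2): D4 above C4
  -> R3 @ bar 1 tick 3 v(1, 2): D4 above C4
  -> R2 @ bar 2 tick 0 v(1, 2): D4/C4 M2 -> E3/B3 P5 similar
  -> R4 @ bar 2 tick 0 v(0, 2): C3/B3 M7 untreated
  -> R7 @ bar 2 tick 0 v(1,): D4->E3 leap 10st
  -> R4 @ bar 3 tick 0 v(0, 1): D3/E3 M2 untreated
  -> R4 @ bar 3 tick 0 v(0, 2): D3/C4 m7 untreated
  -> R4 @ bar 4 tick 0 v(0, 2): C3/D4 M2 untreated
  -> R1 @ bar 6 tick 0 v(1, 2): C4/G4 P5 -> F4/C5 P5 similar
  -> R2 @ bar 6 tick 0 v(0, 1): E3/C4 m6 -> F3/F4 P8 similar
  -> R2 @ bar 6 tick 0 v(0, 2): E3/G4 m3 -> F3/C5 P5 similar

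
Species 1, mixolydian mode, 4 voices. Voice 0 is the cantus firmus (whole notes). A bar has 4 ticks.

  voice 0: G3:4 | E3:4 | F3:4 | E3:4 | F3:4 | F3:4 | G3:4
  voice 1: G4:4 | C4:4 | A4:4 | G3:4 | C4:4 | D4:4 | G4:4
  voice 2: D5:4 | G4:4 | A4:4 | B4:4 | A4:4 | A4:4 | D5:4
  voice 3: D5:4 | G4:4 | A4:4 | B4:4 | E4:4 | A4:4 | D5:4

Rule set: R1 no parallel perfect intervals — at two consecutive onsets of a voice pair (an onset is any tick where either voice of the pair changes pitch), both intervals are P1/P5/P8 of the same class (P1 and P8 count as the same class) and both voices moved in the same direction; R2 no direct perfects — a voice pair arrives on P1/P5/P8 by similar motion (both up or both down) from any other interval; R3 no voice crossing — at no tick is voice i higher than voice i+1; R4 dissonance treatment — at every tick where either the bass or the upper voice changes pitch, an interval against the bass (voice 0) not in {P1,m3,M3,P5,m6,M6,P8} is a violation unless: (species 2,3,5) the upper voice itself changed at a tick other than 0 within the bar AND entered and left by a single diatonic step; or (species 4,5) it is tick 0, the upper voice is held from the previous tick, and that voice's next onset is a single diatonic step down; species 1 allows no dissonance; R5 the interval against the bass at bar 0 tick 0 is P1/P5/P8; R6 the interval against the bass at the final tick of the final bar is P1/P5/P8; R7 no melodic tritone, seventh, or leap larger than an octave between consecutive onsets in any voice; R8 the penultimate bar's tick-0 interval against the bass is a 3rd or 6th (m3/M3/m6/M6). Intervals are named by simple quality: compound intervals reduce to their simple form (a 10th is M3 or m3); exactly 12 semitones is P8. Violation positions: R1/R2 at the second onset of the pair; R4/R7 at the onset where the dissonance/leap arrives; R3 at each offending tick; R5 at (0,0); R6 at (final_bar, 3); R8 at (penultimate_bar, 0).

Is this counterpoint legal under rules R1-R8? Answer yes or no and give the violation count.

bar 0: v0=G3 v1=G4 v2=D5 v3=D5 (P5)
bar 1: v0=E3 v1=C4 v2=G4 v3=G4 (m3)
bar 2: v0=F3 v1=A4 v2=A4 v3=A4 (M3)
bar 3: v0=E3 v1=G3 v2=B4 v3=B4 (P5)
bar 4: v0=F3 v1=C4 v2=A4 v3=E4 (M7)
bar 5: v0=F3 v1=D4 v2=A4 v3=A4 (M3)
bar 6: v0=G3 v1=G4 v2=D5 v3=D5 (P5)
  R1 @ bar1.0: G4/D5 P5 -> C4/G4 P5 similar
  R1 @ bar1.0: G4/D5 P5 -> C4/G4 P5 similar
  R1 @ bar1.0: D5/D5 P1 -> G4/G4 P1 similar
  R1 @ bar2.0: G4/G4 P1 -> A4/A4 P1 similar
  R2 @ bar2.0: C4/G4 P5 -> A4/A4 P1 similar
  R2 @ bar2.0: C4/G4 P5 -> A4/A4 P1 similar
  R1 @ bar3.0: A4/A4 P1 -> B4/B4 P1 similar
  R7 @ bar3.0: A4->G3 leap 14st
  R2 @ bar4.0: E3/G3 m3 -> F3/C4 P5 similar
  R3 @ bar4.0: A4 above E4
  R4 @ bar4.0: F3/E4 M7 untreated
  R3 @ bar4.1: A4 above E4
  R3 @ bar4.2: A4 above E4
  R3 @ bar4.3: A4 above E4
  R2 @ bar5.0: C4/E4 M3 -> D4/A4 P5 similar
  R1 @ bar6.0: D4/A4 P5 -> G4/D5 P5 similar
  R1 @ bar6.0: D4/A4 P5 -> G4/D5 P5 similar
  R1 @ bar6.0: A4/A4 P1 -> D5/D5 P1 similar
  R2 @ bar6.0: F3/D4 M6 -> G3/G4 P8 similar
  R2 @ bar6.0: F3/A4 M3 -> G3/D5 P5 similar
  R2 @ bar6.0: F3/A4 M3 -> G3/D5 P5 similar

No (21 violations)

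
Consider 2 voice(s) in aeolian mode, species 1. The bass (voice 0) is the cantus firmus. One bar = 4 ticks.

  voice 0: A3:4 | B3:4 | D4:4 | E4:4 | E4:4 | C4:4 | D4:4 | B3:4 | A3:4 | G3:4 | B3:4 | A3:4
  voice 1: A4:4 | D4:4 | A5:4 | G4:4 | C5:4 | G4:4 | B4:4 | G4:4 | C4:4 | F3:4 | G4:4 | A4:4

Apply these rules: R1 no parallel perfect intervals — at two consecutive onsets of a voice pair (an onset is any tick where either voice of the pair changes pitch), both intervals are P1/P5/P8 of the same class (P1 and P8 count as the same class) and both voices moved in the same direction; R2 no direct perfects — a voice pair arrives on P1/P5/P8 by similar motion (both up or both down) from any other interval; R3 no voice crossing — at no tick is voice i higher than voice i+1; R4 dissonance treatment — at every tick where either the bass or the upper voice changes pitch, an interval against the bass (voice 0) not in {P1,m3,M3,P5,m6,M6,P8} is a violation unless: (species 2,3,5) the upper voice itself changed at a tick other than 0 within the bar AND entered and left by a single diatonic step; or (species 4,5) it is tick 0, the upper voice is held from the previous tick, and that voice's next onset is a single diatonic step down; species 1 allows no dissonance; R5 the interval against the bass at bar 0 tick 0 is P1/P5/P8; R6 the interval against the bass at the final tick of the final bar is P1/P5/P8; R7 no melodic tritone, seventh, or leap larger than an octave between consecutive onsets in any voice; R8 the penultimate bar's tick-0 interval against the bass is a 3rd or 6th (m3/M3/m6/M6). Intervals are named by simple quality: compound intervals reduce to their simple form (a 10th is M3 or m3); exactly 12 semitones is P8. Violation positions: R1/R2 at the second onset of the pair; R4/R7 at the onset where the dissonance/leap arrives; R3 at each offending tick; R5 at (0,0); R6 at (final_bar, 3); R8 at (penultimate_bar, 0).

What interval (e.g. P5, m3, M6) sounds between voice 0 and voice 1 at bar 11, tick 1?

voice 0=A3 voice 1=A4 -> P8

P8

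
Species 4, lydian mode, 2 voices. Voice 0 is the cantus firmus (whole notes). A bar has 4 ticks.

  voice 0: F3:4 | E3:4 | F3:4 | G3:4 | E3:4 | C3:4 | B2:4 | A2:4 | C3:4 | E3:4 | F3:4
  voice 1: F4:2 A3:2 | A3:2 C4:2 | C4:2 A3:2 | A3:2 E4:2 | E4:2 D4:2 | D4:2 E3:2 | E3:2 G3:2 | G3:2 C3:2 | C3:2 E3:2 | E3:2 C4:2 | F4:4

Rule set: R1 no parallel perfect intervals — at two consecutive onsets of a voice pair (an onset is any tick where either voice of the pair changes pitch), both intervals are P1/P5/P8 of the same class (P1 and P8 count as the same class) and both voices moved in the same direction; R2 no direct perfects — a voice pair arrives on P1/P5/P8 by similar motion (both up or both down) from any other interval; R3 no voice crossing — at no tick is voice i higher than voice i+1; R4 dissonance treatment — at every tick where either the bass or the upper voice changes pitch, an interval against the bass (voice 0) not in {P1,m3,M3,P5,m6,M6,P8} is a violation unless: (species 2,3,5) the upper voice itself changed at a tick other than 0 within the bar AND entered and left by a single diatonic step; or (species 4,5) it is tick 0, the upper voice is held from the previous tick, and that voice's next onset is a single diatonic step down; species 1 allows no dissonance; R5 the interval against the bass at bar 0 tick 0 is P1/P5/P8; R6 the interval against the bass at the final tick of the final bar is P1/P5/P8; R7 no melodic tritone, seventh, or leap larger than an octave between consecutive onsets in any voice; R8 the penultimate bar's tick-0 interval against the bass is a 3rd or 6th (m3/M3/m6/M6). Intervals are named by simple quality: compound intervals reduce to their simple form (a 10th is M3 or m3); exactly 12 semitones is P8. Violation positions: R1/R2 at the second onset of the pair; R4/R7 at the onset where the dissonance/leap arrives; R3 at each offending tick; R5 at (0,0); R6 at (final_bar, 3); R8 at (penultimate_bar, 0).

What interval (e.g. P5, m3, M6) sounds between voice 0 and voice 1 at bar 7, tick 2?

voice 0=A2 voice 1=C3 -> m3

m3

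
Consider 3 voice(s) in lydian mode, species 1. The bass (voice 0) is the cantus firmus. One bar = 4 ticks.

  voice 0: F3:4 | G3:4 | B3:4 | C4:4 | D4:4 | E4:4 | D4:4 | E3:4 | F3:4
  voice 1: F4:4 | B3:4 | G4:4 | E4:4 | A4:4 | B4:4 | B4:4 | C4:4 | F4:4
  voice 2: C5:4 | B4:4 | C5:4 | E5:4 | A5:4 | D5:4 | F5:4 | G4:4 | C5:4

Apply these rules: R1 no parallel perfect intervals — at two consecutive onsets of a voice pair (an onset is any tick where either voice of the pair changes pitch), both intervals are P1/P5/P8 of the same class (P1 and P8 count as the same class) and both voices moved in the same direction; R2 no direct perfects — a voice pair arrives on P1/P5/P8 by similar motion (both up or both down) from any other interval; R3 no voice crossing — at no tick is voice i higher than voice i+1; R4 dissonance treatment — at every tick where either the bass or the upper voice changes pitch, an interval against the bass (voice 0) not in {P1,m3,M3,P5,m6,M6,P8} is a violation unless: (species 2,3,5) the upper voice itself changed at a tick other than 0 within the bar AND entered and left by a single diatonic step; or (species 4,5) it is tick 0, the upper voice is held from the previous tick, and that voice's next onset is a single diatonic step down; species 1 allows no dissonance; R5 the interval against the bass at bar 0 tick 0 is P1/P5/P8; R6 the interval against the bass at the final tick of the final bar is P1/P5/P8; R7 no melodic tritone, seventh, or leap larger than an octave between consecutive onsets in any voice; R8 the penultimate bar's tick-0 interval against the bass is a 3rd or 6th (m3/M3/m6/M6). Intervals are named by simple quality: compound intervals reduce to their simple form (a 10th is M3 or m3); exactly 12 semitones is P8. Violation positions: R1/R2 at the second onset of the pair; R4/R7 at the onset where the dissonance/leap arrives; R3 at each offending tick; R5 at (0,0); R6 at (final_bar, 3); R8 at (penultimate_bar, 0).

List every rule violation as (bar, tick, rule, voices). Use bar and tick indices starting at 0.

bar 0: v0=F3 v1=F4 v2=C5 downbeat P5
bar 1: v0=G3 v1=B3 v2=B4 downbeat M3
bar 2: v0=B3 v1=G4 v2=C5 downbeat m2
bar 3: v0=C4 v1=E4 v2=E5 downbeat M3
bar 4: v0=D4 v1=A4 v2=A5 downbeat P5
bar 5: v0=E4 v1=B4 v2=D5 downbeat m7
bar 6: v0=D4 v1=B4 v2=F5 downbeat m3
bar 7: v0=E3 v1=C4 v2=G4 downbeat m3
bar 8: v0=F3 v1=F4 v2=C5 downbeat P5
  -> R2 @ bar 1 tick 0 v(1, 2): F4/C5 P5 -> B3/B4 P8 similar
  -> R7 @ bar 1 tick 0 v(1,): F4->B3 leap 6st
  -> R4 @ bar 2 tick 0 v(0, 2): B3/C5 m2 untreated
  -> R1 @ bar 4 tick 0 v(1, 2): E4/E5 P8 -> A4/A5 P8 similar
  -> R2 @ bar 4 tick 0 v(0, 1): C4/E4 M3 -> D4/A4 P5 similar
  -> R2 @ bar 4 tick 0 v(0, 2): C4/E5 M3 -> D4/A5 P5 similar
  -> R1 @ bar 5 tick 0 v(0, 1): D4/A4 P5 -> E4/B4 P5 similar
  -> R4 @ bar 5 tick 0 v(0, 2): E4/D5 m7 untreated
  -> R2 @ bar 7 tick 0 v(1, 2): B4/F5 TT -> C4/G4 P5 similar
  -> R7 @ bar 7 tick 0 v(0,): D4->E3 leap 10st
  -> R7 @ bar 7 tick 0 v(1,): B4->C4 leap 11st
  -> R7 @ bar 7 tick 0 v(2,): F5->G4 leap 10st
  -> R1 @ bar 8 tick 0 v(1, 2): C4/G4 P5 -> F4/C5 P5 similar
  -> R2 @ bar 8 tick 0 v(0, 1): E3/C4 m6 -> F3/F4 P8 similar
  -> R2 @ bar 8 tick 0 v(0, 2): E3/G4 m3 -> F3/C5 P5 similar

(1, 0, R2, (1, 2))
(1, 0, R7, (1,))
(2, 0, R4, (0, 2))
(4, 0, R1, (1, 2))
(4, 0, R2, (0, 1))
(4, 0, R2, (0, 2))
(5, 0, R1, (0, 1))
(5, 0, R4, (0, 2))
(7, 0, R2, (1, 2))
(7, 0, R7, (0,))
(7, 0, R7, (1,))
(7, 0, R7, (2,))
(8, 0, R1, (1, 2))
(8, 0, R2, (0, 1))
(8, 0, R2, (0, 2))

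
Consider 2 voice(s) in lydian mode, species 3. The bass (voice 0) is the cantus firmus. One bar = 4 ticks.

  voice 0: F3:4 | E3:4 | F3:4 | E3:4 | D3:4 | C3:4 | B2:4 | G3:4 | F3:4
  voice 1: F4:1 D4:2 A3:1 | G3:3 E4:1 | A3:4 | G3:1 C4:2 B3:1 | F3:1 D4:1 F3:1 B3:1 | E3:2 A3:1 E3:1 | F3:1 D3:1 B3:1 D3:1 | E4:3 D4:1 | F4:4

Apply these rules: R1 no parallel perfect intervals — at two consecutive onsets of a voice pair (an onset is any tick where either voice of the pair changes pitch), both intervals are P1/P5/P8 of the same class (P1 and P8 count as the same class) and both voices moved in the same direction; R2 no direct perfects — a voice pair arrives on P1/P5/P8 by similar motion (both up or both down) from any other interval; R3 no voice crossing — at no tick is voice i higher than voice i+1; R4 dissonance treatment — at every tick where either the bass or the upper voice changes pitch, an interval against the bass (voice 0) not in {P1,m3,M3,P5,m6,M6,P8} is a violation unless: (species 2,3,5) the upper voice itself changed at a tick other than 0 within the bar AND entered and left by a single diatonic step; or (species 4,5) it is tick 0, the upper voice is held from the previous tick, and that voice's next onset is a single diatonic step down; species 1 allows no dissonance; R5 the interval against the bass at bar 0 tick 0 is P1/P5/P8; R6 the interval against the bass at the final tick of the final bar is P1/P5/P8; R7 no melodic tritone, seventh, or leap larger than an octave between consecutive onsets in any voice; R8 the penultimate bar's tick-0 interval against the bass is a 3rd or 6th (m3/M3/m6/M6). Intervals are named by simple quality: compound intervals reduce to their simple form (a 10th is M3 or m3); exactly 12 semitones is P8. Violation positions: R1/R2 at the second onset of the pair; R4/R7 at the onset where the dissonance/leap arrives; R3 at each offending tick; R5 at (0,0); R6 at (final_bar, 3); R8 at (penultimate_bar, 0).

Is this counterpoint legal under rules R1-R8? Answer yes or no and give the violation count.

No (4 violations)

bar 0: v0=F3 v1=F4 (P8)
bar 1: v0=E3 v1=G3 (m3)
bar 2: v0=F3 v1=A3 (M3)
bar 3: v0=E3 v1=G3 (m3)
bar 4: v0=D3 v1=F3 (m3)
bar 5: v0=C3 v1=E3 (M3)
bar 6: v0=B2 v1=F3 (TT)
bar 7: v0=G3 v1=E4 (M6)
bar 8: v0=F3 v1=F4 (P8)
  R7 @ bar4.0: B3->F3 leap 6st
  R7 @ bar4.3: F3->B3 leap 6st
  R4 @ bar6.0: B2/F3 TT untreated
  R7 @ bar7.0: D3->E4 leap 14st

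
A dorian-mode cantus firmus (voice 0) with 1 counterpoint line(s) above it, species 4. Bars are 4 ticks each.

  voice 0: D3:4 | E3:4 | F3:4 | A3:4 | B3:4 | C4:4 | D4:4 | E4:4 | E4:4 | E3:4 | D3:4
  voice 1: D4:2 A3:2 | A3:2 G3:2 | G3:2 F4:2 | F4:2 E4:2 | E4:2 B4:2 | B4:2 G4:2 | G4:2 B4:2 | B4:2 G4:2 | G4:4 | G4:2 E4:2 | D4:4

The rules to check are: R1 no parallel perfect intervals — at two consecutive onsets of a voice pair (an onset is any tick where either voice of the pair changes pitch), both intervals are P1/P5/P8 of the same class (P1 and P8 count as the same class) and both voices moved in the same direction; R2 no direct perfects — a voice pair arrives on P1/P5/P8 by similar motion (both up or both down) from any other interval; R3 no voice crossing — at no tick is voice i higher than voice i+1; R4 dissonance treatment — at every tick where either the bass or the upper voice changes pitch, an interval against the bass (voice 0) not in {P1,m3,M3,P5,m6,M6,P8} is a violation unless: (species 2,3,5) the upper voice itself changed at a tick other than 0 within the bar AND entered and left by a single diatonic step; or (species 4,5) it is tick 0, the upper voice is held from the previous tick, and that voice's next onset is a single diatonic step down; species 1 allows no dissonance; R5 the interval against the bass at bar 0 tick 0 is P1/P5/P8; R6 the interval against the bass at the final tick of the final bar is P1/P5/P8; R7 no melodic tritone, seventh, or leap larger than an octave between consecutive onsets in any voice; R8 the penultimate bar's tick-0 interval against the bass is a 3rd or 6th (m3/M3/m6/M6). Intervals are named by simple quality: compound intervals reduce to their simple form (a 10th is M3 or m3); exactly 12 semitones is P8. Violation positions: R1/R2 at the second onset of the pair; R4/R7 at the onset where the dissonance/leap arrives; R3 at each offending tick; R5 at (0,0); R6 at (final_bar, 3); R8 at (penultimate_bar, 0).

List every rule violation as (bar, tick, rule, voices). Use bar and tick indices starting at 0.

(2, 0, R4, (0, 1))
(2, 2, R7, (1,))
(4, 0, R4, (0, 1))
(5, 0, R4, (0, 1))
(6, 0, R4, (0, 1))
(10, 0, R1, (0, 1))

bar 0: v0=D3 v1=D4 downbeat P8
bar 1: v0=E3 v1=A3 downbeat P4
bar 2: v0=F3 v1=G3 downbeat M2
bar 3: v0=A3 v1=F4 downbeat m6
bar 4: v0=B3 v1=E4 downbeat P4
bar 5: v0=C4 v1=B4 downbeat M7
bar 6: v0=D4 v1=G4 downbeat P4
bar 7: v0=E4 v1=B4 downbeat P5
bar 8: v0=E4 v1=G4 downbeat m3
bar 9: v0=E3 v1=G4 downbeat m3
bar 10: v0=D3 v1=D4 downbeat P8
  -> R4 @ bar 2 tick 0 v(0, 1): F3/G3 M2 untreated
  -> R7 @ bar 2 tick 2 v(1,): G3->F4 leap 10st
  -> R4 @ bar 4 tick 0 v(0, 1): B3/E4 P4 untreated
  -> R4 @ bar 5 tick 0 v(0, 1): C4/B4 M7 untreated
  -> R4 @ bar 6 tick 0 v(0, 1): D4/G4 P4 untreated
  -> R1 @ bar 10 tick 0 v(0, 1): E3/E4 P8 -> D3/D4 P8 similar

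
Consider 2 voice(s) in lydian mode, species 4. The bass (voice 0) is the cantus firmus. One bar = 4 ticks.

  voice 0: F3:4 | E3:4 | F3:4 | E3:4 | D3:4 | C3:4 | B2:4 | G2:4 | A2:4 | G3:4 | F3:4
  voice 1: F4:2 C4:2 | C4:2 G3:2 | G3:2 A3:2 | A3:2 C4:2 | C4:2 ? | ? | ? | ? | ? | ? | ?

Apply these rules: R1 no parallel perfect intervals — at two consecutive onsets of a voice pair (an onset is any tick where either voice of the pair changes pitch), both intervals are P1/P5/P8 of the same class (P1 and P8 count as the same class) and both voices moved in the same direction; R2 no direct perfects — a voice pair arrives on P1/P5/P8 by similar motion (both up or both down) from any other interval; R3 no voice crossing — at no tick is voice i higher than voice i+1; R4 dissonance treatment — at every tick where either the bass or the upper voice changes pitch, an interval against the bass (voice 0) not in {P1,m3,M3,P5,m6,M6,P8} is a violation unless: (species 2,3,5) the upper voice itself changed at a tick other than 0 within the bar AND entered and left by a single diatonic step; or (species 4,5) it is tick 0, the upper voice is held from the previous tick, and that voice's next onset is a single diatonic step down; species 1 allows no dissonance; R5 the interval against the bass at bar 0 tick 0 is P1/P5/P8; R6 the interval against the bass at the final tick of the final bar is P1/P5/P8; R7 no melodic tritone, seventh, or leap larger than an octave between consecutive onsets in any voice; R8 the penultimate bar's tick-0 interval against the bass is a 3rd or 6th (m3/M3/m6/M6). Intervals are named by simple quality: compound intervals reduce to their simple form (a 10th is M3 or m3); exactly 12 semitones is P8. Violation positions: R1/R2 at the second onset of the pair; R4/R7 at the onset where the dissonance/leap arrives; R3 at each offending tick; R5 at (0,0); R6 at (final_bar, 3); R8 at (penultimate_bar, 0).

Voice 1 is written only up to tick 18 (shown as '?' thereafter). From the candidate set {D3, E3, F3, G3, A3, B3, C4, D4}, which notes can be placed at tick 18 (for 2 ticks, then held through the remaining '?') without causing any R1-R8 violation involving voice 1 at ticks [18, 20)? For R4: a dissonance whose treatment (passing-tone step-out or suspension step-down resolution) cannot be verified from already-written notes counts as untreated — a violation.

{A3, B3, C4, D4, F3}

D3: violates R7
E3: violates R4
F3: legal
G3: violates R4
A3: legal
B3: legal
C4: legal
D4: legal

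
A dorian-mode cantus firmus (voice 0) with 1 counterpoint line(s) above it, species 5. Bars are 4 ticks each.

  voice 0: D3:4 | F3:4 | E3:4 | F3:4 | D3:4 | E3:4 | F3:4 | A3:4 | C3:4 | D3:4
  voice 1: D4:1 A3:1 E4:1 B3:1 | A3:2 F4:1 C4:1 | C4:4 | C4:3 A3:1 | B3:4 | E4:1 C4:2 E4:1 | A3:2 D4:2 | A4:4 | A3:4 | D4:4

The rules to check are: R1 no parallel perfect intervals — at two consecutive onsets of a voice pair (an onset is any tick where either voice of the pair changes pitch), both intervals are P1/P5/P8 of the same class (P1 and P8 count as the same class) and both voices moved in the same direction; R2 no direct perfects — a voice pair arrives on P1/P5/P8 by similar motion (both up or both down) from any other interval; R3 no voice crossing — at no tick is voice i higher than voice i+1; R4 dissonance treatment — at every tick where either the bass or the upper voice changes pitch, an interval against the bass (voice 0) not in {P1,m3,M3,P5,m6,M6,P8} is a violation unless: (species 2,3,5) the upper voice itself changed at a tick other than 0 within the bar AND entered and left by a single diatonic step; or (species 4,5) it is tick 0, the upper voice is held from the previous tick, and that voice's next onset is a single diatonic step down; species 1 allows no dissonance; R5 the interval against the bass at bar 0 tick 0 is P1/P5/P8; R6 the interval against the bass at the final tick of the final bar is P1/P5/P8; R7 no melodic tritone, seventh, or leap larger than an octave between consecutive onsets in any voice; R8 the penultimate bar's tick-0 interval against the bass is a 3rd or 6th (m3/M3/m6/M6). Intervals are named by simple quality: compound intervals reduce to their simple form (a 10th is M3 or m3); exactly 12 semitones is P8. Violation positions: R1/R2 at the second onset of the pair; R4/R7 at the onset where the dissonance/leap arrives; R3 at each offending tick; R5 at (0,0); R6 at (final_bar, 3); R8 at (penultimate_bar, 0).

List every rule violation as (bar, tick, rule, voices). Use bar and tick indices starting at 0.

(0, 2, R4, (0, 1))
(5, 0, R2, (0, 1))
(7, 0, R2, (0, 1))
(9, 0, R2, (0, 1))

bar 0: v0=D3 v1=D4 downbeat P8
bar 1: v0=F3 v1=A3 downbeat M3
bar 2: v0=E3 v1=C4 downbeat m6
bar 3: v0=F3 v1=C4 downbeat P5
bar 4: v0=D3 v1=B3 downbeat M6
bar 5: v0=E3 v1=E4 downbeat P8
bar 6: v0=F3 v1=A3 downbeat M3
bar 7: v0=A3 v1=A4 downbeat P8
bar 8: v0=C3 v1=A3 downbeat M6
bar 9: v0=D3 v1=D4 downbeat P8
  -> R4 @ bar 0 tick 2 v(0, 1): D3/E4 M2 untreated
  -> R2 @ bar 5 tick 0 v(0, 1): D3/B3 M6 -> E3/E4 P8 similar
  -> R2 @ bar 7 tick 0 v(0, 1): F3/D4 M6 -> A3/A4 P8 similar
  -> R2 @ bar 9 tick 0 v(0, 1): C3/A3 M6 -> D3/D4 P8 similar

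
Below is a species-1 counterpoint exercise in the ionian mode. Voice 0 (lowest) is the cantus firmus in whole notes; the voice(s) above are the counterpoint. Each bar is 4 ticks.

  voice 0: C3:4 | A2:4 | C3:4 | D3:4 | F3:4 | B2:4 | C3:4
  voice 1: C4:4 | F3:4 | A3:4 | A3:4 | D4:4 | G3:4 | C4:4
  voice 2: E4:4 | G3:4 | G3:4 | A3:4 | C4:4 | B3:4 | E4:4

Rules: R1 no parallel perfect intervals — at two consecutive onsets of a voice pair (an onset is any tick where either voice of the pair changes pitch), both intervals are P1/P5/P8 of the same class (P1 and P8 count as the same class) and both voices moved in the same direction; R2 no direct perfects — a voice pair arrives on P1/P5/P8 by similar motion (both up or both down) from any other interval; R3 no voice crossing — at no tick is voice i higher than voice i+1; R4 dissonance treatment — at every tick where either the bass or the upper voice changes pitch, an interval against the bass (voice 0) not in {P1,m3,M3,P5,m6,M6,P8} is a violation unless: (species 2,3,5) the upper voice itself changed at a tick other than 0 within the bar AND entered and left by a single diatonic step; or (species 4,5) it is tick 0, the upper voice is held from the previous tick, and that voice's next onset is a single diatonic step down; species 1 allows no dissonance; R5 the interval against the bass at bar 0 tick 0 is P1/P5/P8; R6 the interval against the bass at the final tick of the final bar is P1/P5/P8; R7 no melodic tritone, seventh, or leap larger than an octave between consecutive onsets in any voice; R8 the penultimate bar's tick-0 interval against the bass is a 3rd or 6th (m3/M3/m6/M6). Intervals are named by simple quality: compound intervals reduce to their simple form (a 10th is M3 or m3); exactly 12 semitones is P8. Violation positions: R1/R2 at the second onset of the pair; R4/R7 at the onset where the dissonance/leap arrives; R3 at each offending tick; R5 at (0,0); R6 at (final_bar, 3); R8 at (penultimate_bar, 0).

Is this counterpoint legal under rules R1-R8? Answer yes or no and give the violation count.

No (17 violations)

bar 0: v0=C3 v1=C4 v2=E4 (M3)
bar 1: v0=A2 v1=F3 v2=G3 (m7)
bar 2: v0=C3 v1=A3 v2=G3 (P5)
bar 3: v0=D3 v1=A3 v2=A3 (P5)
bar 4: v0=F3 v1=D4 v2=C4 (P5)
bar 5: v0=B2 v1=G3 v2=B3 (P8)
bar 6: v0=C3 v1=C4 v2=E4 (M3)
  R5 @ bar0.0: opens on M3
  R4 @ bar1.0: A2/G3 m7 untreated
  R3 @ bar2.0: A3 above G3
  R3 @ bar2.1: A3 above G3
  R3 @ bar2.2: A3 above G3
  R3 @ bar2.3: A3 above G3
  R1 @ bar3.0: C3/G3 P5 -> D3/A3 P5 similar
  R1 @ bar4.0: D3/A3 P5 -> F3/C4 P5 similar
  R3 @ bar4.0: D4 above C4
  R3 @ bar4.1: D4 above C4
  R3 @ bar4.2: D4 above C4
  R3 @ bar4.3: D4 above C4
  R2 @ bar5.0: F3/C4 P5 -> B2/B3 P8 similar
  R7 @ bar5.0: F3->B2 leap 6st
  R8 @ bar5.0: penult P8 not 3rd/6th
  R2 @ bar6.0: B2/G3 m6 -> C3/C4 P8 similar
  R6 @ bar6.3: closes on M3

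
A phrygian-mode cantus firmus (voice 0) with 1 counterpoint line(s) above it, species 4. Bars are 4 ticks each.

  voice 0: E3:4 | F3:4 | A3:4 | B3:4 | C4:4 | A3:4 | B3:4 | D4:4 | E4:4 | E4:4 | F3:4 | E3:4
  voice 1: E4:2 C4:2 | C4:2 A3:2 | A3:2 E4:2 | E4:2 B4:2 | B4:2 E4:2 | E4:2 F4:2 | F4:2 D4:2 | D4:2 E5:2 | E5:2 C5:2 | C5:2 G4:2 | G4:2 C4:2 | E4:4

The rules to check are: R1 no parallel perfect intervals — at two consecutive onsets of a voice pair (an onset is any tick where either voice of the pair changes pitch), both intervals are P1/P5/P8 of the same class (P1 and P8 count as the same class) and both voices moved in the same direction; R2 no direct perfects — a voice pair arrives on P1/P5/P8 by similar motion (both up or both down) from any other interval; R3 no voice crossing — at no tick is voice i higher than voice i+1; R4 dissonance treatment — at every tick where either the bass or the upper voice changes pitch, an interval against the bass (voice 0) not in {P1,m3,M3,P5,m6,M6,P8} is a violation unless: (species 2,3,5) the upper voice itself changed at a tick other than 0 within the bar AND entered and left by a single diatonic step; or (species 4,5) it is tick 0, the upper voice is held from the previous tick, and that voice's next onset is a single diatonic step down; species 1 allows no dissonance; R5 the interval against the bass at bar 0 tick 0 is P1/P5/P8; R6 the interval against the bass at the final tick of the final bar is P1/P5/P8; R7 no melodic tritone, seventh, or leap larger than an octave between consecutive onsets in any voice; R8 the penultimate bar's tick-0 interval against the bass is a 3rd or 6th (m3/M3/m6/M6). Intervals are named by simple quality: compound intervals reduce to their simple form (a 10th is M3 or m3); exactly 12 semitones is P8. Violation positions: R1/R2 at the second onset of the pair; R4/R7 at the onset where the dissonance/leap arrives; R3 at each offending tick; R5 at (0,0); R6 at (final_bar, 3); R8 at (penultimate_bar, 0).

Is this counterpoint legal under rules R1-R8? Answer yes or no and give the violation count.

bar 0: v0=E3 v1=E4 (P8)
bar 1: v0=F3 v1=C4 (P5)
bar 2: v0=A3 v1=A3 (P1)
bar 3: v0=B3 v1=E4 (P4)
bar 4: v0=C4 v1=B4 (M7)
bar 5: v0=A3 v1=E4 (P5)
bar 6: v0=B3 v1=F4 (TT)
bar 7: v0=D4 v1=D4 (P1)
bar 8: v0=E4 v1=E5 (P8)
bar 9: v0=E4 v1=C5 (m6)
bar 10: v0=F3 v1=G4 (M2)
bar 11: v0=E3 v1=E4 (P8)
  R4 @ bar3.0: B3/E4 P4 untreated
  R4 @ bar4.0: C4/B4 M7 untreated
  R4 @ bar6.0: B3/F4 TT untreated
  R4 @ bar7.2: D4/E5 M2 untreated
  R7 @ bar7.2: D4->E5 leap 14st
  R4 @ bar10.0: F3/G4 M2 untreated
  R7 @ bar10.0: E4->F3 leap 11st
  R8 @ bar10.0: penult M2 not 3rd/6th

No (8 violations)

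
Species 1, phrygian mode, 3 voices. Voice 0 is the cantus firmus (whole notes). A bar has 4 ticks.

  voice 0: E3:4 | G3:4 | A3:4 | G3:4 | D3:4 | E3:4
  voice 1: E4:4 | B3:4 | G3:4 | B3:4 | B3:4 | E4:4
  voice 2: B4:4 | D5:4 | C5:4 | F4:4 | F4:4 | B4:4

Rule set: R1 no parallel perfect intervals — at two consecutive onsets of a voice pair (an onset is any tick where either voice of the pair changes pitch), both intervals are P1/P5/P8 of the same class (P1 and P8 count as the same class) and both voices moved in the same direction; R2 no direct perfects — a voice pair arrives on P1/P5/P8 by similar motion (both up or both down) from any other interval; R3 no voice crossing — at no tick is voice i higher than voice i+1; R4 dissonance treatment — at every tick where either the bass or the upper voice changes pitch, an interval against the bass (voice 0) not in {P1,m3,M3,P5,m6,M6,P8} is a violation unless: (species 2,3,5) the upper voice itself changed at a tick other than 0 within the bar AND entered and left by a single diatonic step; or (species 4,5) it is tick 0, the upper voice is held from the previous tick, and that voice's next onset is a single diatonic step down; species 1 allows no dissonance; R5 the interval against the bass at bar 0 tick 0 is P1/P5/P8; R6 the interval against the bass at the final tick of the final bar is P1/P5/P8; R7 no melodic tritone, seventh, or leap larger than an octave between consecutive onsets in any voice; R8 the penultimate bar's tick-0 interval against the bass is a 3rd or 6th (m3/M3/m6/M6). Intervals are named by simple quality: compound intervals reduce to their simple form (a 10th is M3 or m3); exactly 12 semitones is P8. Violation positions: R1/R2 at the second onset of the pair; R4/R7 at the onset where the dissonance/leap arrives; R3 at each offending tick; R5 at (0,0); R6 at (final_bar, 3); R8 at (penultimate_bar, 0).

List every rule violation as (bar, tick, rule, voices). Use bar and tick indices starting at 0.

bar 0: v0=E3 v1=E4 v2=B4 downbeat P5
bar 1: v0=G3 v1=B3 v2=D5 downbeat P5
bar 2: v0=A3 v1=G3 v2=C5 downbeat m3
bar 3: v0=G3 v1=B3 v2=F4 downbeat m7
bar 4: v0=D3 v1=B3 v2=F4 downbeat m3
bar 5: v0=E3 v1=E4 v2=B4 downbeat P5
  -> R1 @ bar 1 tick 0 v(0, 2): E3/B4 P5 -> G3/D5 P5 similar
  -> R3 @ bar 2 tick 0 v(0, 1): A3 above G3
  -> R4 @ bar 2 tick 0 v(0, 1): A3/G3 M2 untreated
  -> R3 @ bar 2 tick 1 v(0, 1): A3 above G3
  -> R3 @ bar 2 tick 2 v(0, 1): A3 above G3
  -> R3 @ bar 2 tick 3 v(0, 1): A3 above G3
  -> R4 @ bar 3 tick 0 v(0, 2): G3/F4 m7 untreated
  -> R2 @ bar 5 tick 0 v(0, 1): D3/B3 M6 -> E3/E4 P8 similar
  -> R2 @ bar 5 tick 0 v(0, 2): D3/F4 m3 -> E3/B4 P5 similar
  -> R2 @ bar 5 tick 0 v(1, 2): B3/F4 TT -> E4/B4 P5 similar
  -> R7 @ bar 5 tick 0 v(2,): F4->B4 leap 6st

(1, 0, R1, (0, 2))
(2, 0, R3, (0, 1))
(2, 0, R4, (0, 1))
(2, 1, R3, (0, 1))
(2, 2, R3, (0, 1))
(2, 3, R3, (0, 1))
(3, 0, R4, (0, 2))
(5, 0, R2, (0, 1))
(5, 0, R2, (0, 2))
(5, 0, R2, (1, 2))
(5, 0, R7, (2,))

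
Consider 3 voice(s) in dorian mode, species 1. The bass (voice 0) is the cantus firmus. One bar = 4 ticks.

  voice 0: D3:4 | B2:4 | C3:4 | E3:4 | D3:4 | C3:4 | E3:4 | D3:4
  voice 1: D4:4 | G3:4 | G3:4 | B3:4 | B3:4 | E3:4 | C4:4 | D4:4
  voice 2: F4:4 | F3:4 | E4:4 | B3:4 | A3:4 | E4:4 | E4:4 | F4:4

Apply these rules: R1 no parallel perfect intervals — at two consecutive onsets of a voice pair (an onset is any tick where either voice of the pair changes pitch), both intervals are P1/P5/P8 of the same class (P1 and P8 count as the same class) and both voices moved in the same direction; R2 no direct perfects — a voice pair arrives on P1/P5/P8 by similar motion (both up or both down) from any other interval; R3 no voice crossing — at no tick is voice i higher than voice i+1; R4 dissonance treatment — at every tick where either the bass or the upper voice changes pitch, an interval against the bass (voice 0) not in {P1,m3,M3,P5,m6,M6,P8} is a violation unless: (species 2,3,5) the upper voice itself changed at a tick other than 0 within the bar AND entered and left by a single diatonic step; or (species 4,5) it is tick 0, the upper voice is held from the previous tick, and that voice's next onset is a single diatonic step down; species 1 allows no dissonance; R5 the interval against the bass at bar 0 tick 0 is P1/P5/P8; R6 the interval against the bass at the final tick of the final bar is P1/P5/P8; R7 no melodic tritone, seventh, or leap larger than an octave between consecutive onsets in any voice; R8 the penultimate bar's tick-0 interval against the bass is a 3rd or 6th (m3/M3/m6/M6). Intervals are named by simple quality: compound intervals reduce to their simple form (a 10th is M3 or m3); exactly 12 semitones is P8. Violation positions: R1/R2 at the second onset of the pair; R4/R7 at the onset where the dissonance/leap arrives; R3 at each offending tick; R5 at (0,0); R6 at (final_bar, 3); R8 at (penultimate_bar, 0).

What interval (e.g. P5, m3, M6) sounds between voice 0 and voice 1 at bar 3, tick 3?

voice 0=E3 voice 1=B3 -> P5

P5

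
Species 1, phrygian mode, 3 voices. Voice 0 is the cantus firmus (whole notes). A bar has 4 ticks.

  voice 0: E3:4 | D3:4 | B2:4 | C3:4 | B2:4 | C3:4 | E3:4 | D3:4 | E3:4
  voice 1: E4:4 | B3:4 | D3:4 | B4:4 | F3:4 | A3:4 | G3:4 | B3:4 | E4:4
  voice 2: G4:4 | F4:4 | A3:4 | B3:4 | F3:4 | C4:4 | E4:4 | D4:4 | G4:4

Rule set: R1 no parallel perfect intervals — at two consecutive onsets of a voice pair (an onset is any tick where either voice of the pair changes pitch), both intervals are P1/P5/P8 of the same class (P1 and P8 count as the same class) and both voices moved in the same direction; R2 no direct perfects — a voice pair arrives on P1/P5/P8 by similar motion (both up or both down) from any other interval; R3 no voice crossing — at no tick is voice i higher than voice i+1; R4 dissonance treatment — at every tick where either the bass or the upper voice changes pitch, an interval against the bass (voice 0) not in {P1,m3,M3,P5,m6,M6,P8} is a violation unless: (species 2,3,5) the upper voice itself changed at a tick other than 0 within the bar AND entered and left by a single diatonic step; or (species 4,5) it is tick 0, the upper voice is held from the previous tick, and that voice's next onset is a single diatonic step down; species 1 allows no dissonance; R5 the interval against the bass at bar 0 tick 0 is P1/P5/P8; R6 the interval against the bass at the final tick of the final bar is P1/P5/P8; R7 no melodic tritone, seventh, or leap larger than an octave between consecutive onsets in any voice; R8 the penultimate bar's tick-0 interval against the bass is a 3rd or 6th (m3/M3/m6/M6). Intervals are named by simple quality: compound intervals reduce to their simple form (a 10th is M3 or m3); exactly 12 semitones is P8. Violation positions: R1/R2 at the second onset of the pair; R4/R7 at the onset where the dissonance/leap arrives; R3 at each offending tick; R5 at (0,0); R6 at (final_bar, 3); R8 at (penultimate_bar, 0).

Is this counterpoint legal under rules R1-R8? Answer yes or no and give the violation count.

bar 0: v0=E3 v1=E4 v2=G4 (m3)
bar 1: v0=D3 v1=B3 v2=F4 (m3)
bar 2: v0=B2 v1=D3 v2=A3 (m7)
bar 3: v0=C3 v1=B4 v2=B3 (M7)
bar 4: v0=B2 v1=F3 v2=F3 (TT)
bar 5: v0=C3 v1=A3 v2=C4 (P8)
bar 6: v0=E3 v1=G3 v2=E4 (P8)
bar 7: v0=D3 v1=B3 v2=D4 (P8)
bar 8: v0=E3 v1=E4 v2=G4 (m3)
  R5 @ bar0.0: opens on m3
  R2 @ bar2.0: B3/F4 TT -> D3/A3 P5 similar
  R4 @ bar2.0: B2/A3 m7 untreated
  R2 @ bar3.0: D3/A3 P5 -> B4/B3 P8 similar
  R3 @ bar3.0: B4 above B3
  R4 @ bar3.0: C3/B4 M7 untreated
  R4 @ bar3.0: C3/B3 M7 untreated
  R7 @ bar3.0: D3->B4 leap 21st
  R3 @ bar3.1: B4 above B3
  R3 @ bar3.2: B4 above B3
  R3 @ bar3.3: B4 above B3
  R1 @ bar4.0: B4/B3 P8 -> F3/F3 P1 similar
  R4 @ bar4.0: B2/F3 TT untreated
  R4 @ bar4.0: B2/F3 TT untreated
  R7 @ bar4.0: B4->F3 leap 18st
  R7 @ bar4.0: B3->F3 leap 6st
  R2 @ bar5.0: B2/F3 TT -> C3/C4 P8 similar
  R1 @ bar6.0: C3/C4 P8 -> E3/E4 P8 similar
  R1 @ bar7.0: E3/E4 P8 -> D3/D4 P8 similar
  R8 @ bar7.0: penult P8 not 3rd/6th
  R2 @ bar8.0: D3/B3 M6 -> E3/E4 P8 similar
  R6 @ bar8.3: closes on m3

No (22 violations)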